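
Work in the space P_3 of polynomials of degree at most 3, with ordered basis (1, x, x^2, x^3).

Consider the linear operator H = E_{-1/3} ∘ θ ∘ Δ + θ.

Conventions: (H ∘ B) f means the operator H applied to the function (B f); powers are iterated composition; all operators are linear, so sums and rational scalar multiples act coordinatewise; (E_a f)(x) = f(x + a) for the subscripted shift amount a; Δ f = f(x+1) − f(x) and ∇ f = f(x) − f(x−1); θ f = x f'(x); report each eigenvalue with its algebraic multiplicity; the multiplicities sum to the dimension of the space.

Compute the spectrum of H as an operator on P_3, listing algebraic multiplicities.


λ = 0 (multiplicity 1), λ = 1 (multiplicity 1), λ = 2 (multiplicity 1), λ = 3 (multiplicity 1)

image of 1: 0
image of x: x
image of x^2: 2x^2 + 2x - 2/3
image of x^3: 3x^3 + 6x^2 - x - 1/3
the matrix is upper triangular; its diagonal is (0, 1, 2, 3)
for a triangular matrix the eigenvalues are the diagonal entries, with algebraic multiplicity their repetition count


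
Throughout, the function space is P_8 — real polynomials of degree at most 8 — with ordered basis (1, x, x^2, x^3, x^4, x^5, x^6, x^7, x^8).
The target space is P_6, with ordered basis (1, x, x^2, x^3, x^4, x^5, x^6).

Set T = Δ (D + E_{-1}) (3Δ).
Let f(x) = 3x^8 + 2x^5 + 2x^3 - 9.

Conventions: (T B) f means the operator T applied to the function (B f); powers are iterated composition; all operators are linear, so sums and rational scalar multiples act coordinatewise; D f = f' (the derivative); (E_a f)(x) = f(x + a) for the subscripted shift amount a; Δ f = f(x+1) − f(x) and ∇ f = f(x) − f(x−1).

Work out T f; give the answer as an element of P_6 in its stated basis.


Δ f = 24x^7 + 84x^6 + 168x^5 + 220x^4 + 188x^3 + 110x^2 + 40x + 7
(3Δ) f = 72x^7 + 252x^6 + 504x^5 + 660x^4 + 564x^3 + 330x^2 + 120x + 21
D (3Δ) f = 504x^6 + 1512x^5 + 2520x^4 + 2640x^3 + 1692x^2 + 660x + 120
E_{-1} (3Δ) f = 72x^7 - 252x^6 + 504x^5 - 600x^4 + 444x^3 - 174x^2 + 24x + 3
(D + E_{-1}) (3Δ) f = 72x^7 + 252x^6 + 2016x^5 + 1920x^4 + 3084x^3 + 1518x^2 + 684x + 123
Δ ((D + E_{-1}) (3Δ)) f = 504x^6 + 3024x^5 + 16380x^4 + 35400x^3 + 46224x^2 + 32064x + 9546

g(x) = 504x^6 + 3024x^5 + 16380x^4 + 35400x^3 + 46224x^2 + 32064x + 9546


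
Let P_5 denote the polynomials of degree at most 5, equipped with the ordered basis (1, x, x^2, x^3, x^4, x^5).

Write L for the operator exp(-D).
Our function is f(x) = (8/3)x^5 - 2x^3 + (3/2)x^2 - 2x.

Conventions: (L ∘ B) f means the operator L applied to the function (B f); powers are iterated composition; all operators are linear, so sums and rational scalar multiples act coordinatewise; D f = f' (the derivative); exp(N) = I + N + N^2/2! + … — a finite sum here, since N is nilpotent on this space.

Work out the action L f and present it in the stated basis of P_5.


order-1 term: -(40/3)x^4 + 6x^2 - 3x + 2
order-2 term: (80/3)x^3 - 6x + 3/2
order-3 term: -(80/3)x^2 + 2
order-4 term: (40/3)x
order-5 term: -8/3
the series for exp(-D) f terminates at order 5
exp(-D) f = (8/3)x^5 - (40/3)x^4 + (74/3)x^3 - (115/6)x^2 + (7/3)x + 17/6

the image equals g(x) = (8/3)x^5 - (40/3)x^4 + (74/3)x^3 - (115/6)x^2 + (7/3)x + 17/6


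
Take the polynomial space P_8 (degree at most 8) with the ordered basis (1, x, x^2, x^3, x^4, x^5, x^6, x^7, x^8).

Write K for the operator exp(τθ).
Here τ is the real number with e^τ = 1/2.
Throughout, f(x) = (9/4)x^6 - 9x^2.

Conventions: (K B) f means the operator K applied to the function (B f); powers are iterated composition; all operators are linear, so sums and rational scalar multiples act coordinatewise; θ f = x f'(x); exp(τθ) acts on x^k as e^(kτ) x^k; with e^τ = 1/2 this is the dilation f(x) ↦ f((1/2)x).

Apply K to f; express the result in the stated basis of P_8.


the result is g(x) = (9/256)x^6 - (9/4)x^2

exp(τθ) x^k = e^(kτ) x^k; with e^τ = 1/2 this sends x^k to (1/2)^k x^k
x^2 ↦ 1/4 x^2
x^6 ↦ 1/64 x^6
applying this coordinatewise to f: exp(τθ) f = (9/256)x^6 - (9/4)x^2


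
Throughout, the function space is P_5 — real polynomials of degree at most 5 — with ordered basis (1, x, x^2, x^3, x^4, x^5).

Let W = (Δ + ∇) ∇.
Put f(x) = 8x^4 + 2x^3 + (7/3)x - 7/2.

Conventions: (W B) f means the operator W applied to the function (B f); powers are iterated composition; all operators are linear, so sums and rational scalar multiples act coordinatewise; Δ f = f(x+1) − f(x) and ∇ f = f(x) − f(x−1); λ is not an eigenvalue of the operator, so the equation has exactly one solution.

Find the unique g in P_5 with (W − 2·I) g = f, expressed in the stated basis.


write g with unknown coordinates in the stated basis and equate coefficients in (W − 2·I) g = f
solving from the highest basis element down gives g = -4x^4 - x^3 - 48x^2 + (245/6)x - 493/4
check: W g = -96x^2 + 84x - 250
so W g − 2·g = 8x^4 + 2x^3 + (7/3)x - 7/2 = f ✓

the image equals g(x) = -4x^4 - x^3 - 48x^2 + (245/6)x - 493/4


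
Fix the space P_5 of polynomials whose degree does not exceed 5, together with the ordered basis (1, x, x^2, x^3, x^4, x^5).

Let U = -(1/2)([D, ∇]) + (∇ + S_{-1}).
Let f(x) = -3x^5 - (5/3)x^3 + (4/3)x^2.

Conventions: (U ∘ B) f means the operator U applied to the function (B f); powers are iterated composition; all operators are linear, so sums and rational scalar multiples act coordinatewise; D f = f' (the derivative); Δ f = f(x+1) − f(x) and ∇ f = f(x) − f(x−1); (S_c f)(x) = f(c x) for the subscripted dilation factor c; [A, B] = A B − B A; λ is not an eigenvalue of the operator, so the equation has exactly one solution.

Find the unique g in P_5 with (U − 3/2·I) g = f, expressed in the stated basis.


g(x) = (6/5)x^5 + 12x^4 + (226/15)x^3 - (484/15)x^2 - (2032/75)x + 472/25

write g with unknown coordinates in the stated basis and equate coefficients in (U − 3/2·I) g = f
solving from the highest basis element down gives g = (6/5)x^5 + 12x^4 + (226/15)x^3 - (484/15)x^2 - (2032/75)x + 472/25
check: U g = -(6/5)x^5 + 18x^4 + (314/15)x^3 - (706/15)x^2 - (1016/25)x + 708/25
so U g − 3/2·g = -3x^5 - (5/3)x^3 + (4/3)x^2 = f ✓


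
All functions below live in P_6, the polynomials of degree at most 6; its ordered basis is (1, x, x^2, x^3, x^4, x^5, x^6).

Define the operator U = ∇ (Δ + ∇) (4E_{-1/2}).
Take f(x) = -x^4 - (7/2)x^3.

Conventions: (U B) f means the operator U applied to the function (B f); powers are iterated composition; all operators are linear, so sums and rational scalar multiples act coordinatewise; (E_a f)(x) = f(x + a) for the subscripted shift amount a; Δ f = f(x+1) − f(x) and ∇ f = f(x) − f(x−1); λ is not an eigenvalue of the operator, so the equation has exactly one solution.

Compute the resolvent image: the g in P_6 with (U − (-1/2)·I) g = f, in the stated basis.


write g with unknown coordinates in the stated basis and equate coefficients in (U − (-1/2)·I) g = f
solving from the highest basis element down gives g = -2x^4 - 7x^3 + 384x^2 - 96x - 12416
check: U g = -192x^2 + 48x + 6208
so U g − (-1/2)·g = -x^4 - (7/2)x^3 = f ✓

g(x) = -2x^4 - 7x^3 + 384x^2 - 96x - 12416


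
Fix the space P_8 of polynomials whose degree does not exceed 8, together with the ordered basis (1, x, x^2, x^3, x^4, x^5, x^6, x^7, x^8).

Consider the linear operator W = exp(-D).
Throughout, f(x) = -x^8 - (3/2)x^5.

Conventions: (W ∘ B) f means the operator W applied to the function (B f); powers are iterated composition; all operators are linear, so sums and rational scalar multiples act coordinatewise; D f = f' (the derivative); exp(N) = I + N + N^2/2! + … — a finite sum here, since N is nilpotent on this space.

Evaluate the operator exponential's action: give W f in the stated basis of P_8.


order-1 term: 8x^7 + (15/2)x^4
order-2 term: -28x^6 - 15x^3
order-3 term: 56x^5 + 15x^2
order-4 term: -70x^4 - (15/2)x
order-5 term: 56x^3 + 3/2
order-6 term: -28x^2
order-7 term: 8x
order-8 term: -1
the series for exp(-D) f terminates at order 8
exp(-D) f = -x^8 + 8x^7 - 28x^6 + (109/2)x^5 - (125/2)x^4 + 41x^3 - 13x^2 + (1/2)x + 1/2

the image equals g(x) = -x^8 + 8x^7 - 28x^6 + (109/2)x^5 - (125/2)x^4 + 41x^3 - 13x^2 + (1/2)x + 1/2


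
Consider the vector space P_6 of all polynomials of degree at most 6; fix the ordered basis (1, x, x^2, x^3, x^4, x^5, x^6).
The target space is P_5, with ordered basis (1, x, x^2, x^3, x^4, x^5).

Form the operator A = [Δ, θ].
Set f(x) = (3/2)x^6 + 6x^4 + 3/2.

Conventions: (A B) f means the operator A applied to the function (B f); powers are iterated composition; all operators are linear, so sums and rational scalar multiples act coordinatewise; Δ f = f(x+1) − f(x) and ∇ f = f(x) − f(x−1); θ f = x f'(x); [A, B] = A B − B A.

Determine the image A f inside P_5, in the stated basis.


θ f = 9x^6 + 24x^4
Δ θ f = 54x^5 + 135x^4 + 276x^3 + 279x^2 + 150x + 33
Δ f = 9x^5 + (45/2)x^4 + 54x^3 + (117/2)x^2 + 33x + 15/2
θ Δ f = 45x^5 + 90x^4 + 162x^3 + 117x^2 + 33x
[Δ, θ] f = 9x^5 + 45x^4 + 114x^3 + 162x^2 + 117x + 33

g(x) = 9x^5 + 45x^4 + 114x^3 + 162x^2 + 117x + 33


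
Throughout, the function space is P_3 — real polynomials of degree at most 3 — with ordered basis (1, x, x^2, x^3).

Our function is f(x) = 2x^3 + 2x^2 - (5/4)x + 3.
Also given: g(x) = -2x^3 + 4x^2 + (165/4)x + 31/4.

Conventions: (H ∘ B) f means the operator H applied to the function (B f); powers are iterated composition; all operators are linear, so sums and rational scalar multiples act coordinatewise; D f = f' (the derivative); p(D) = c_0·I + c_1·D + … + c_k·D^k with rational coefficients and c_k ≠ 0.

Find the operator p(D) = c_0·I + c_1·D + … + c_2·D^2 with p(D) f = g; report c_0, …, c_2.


p(D) = -I + D + 3·D^2, i.e. c_0 = -1, c_1 = 1, c_2 = 3

D^0 f = 2x^3 + 2x^2 - (5/4)x + 3
D^1 f = 6x^2 + 4x - 5/4
D^2 f = 12x + 4
matching coefficients of g against c_0 f + c_1 Df + … from the top degree down determines the c_i
solution: c_0 = -1, c_1 = 1, c_2 = 3


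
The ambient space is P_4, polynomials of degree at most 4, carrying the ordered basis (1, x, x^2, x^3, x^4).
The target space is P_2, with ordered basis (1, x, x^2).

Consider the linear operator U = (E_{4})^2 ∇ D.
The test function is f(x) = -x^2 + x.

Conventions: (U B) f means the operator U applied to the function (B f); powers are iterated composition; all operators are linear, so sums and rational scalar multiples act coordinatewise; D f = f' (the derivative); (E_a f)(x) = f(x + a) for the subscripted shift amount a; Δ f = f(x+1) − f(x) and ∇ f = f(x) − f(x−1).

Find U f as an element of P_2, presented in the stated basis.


g(x) = -2

D f = -2x + 1
∇ D f = -2
E_{4} (∇ D) f = -2
E_{4} E_{4} (∇ D) f = -2


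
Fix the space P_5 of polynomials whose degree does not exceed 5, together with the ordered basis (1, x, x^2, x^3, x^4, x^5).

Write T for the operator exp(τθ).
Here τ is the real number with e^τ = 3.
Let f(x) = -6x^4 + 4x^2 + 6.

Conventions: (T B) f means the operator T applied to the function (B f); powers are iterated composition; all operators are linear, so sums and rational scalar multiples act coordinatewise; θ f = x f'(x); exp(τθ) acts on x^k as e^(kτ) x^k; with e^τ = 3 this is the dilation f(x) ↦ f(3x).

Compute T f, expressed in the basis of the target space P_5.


exp(τθ) x^k = e^(kτ) x^k; with e^τ = 3 this sends x^k to 3^k x^k
x^2 ↦ 9 x^2
x^4 ↦ 81 x^4
applying this coordinatewise to f: exp(τθ) f = -486x^4 + 36x^2 + 6

the result is g(x) = -486x^4 + 36x^2 + 6


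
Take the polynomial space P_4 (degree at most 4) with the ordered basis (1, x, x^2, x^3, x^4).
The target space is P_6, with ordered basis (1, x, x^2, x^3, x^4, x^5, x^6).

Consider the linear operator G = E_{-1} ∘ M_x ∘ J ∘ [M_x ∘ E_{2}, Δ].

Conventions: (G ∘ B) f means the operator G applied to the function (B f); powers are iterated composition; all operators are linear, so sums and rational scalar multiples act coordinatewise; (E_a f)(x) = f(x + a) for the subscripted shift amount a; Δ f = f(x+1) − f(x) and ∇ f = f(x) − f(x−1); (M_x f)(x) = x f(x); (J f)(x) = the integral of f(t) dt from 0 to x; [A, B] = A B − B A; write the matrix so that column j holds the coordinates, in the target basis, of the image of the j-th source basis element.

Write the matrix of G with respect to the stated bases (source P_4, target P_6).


image of 1: -x^2 + 2x - 1
image of x: -(1/2)x^3 - (3/2)x^2 + (9/2)x - 5/2
image of x^2: -(1/3)x^4 - (5/3)x^3 - 2x^2 + (31/3)x - 19/3
image of x^3: -(1/4)x^5 - (7/4)x^4 - 4x^3 - 2x^2 + (97/4)x - 65/4
image of x^4: -(1/5)x^6 - (9/5)x^5 - 6x^4 - 8x^3 + (291/5)x - 211/5
each image's coordinates form column j of the matrix

the matrix is [[-1, -5/2, -19/3, -65/4, -211/5]; [2, 9/2, 31/3, 97/4, 291/5]; [-1, -3/2, -2, -2, 0]; [0, -1/2, -5/3, -4, -8]; [0, 0, -1/3, -7/4, -6]; [0, 0, 0, -1/4, -9/5]; [0, 0, 0, 0, -1/5]] (rows listed top to bottom)


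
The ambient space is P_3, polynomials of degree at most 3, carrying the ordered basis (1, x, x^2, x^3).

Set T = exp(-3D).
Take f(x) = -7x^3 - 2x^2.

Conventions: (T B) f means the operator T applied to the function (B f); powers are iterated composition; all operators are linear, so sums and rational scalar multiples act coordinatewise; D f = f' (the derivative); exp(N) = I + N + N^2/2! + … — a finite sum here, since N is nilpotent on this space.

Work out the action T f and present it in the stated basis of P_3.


the image equals g(x) = -7x^3 + 61x^2 - 177x + 171

order-1 term: 63x^2 + 12x
order-2 term: -189x - 18
order-3 term: 189
the series for exp(-3D) f terminates at order 3
exp(-3D) f = -7x^3 + 61x^2 - 177x + 171


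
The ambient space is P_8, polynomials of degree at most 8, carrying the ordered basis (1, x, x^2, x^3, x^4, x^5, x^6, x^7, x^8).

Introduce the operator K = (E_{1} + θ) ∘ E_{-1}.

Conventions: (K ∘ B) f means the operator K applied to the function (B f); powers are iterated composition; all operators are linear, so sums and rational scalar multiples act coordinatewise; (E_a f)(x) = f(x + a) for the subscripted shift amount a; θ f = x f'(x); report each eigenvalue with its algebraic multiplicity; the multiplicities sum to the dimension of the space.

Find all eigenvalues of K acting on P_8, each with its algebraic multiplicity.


λ = 1 (multiplicity 1), λ = 2 (multiplicity 1), λ = 3 (multiplicity 1), λ = 4 (multiplicity 1), λ = 5 (multiplicity 1), λ = 6 (multiplicity 1), λ = 7 (multiplicity 1), λ = 8 (multiplicity 1), λ = 9 (multiplicity 1)

image of 1: 1
image of x: 2x
image of x^2: 3x^2 - 2x
image of x^3: 4x^3 - 6x^2 + 3x
image of x^4: 5x^4 - 12x^3 + 12x^2 - 4x
image of x^5: 6x^5 - 20x^4 + 30x^3 - 20x^2 + 5x
image of x^6: 7x^6 - 30x^5 + 60x^4 - 60x^3 + 30x^2 - 6x
image of x^7: 8x^7 - 42x^6 + 105x^5 - 140x^4 + 105x^3 - 42x^2 + 7x
image of x^8: 9x^8 - 56x^7 + 168x^6 - 280x^5 + 280x^4 - 168x^3 + 56x^2 - 8x
the matrix is upper triangular; its diagonal is (1, 2, 3, 4, 5, 6, 7, 8, 9)
for a triangular matrix the eigenvalues are the diagonal entries, with algebraic multiplicity their repetition count


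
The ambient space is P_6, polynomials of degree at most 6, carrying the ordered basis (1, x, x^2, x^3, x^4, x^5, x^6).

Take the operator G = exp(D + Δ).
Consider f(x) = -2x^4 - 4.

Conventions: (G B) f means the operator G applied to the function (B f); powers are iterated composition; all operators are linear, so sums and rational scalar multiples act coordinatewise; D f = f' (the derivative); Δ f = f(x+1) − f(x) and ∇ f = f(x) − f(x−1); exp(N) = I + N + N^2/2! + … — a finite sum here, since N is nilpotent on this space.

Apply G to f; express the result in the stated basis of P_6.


the image equals g(x) = -2x^4 - 16x^3 - 60x^2 - 120x - 108

order-1 term: -16x^3 - 12x^2 - 8x - 2
order-2 term: -48x^2 - 48x - 22
order-3 term: -64x - 48
order-4 term: -32
the series for exp(D + Δ) f terminates at order 4
exp(D + Δ) f = -2x^4 - 16x^3 - 60x^2 - 120x - 108


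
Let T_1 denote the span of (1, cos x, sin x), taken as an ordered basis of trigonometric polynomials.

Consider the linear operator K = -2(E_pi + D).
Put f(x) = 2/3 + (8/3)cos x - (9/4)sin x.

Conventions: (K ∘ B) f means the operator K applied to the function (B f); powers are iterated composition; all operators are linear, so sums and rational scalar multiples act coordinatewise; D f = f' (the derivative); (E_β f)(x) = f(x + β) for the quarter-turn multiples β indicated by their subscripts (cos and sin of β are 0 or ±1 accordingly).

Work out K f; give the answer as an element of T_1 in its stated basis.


E_pi f = 2/3 - (8/3)cos x + (9/4)sin x
D f = -(9/4)cos x - (8/3)sin x
(E_pi + D) f = 2/3 - (59/12)cos x - (5/12)sin x
(-2(E_pi + D)) f = -4/3 + (59/6)cos x + (5/6)sin x

the result is g(x) = -4/3 + (59/6)cos x + (5/6)sin x


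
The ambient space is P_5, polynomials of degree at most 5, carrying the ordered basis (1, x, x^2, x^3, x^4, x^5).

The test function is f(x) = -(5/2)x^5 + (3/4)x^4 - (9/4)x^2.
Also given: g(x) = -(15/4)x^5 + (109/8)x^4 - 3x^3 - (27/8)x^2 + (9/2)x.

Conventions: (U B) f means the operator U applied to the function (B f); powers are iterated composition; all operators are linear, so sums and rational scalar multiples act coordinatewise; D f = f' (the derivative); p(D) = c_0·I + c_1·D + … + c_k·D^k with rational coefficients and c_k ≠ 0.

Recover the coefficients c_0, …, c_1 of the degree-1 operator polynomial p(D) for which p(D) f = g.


D^0 f = -(5/2)x^5 + (3/4)x^4 - (9/4)x^2
D^1 f = -(25/2)x^4 + 3x^3 - (9/2)x
matching coefficients of g against c_0 f + c_1 Df + … from the top degree down determines the c_i
solution: c_0 = 3/2, c_1 = -1

c_0 = 3/2, c_1 = -1


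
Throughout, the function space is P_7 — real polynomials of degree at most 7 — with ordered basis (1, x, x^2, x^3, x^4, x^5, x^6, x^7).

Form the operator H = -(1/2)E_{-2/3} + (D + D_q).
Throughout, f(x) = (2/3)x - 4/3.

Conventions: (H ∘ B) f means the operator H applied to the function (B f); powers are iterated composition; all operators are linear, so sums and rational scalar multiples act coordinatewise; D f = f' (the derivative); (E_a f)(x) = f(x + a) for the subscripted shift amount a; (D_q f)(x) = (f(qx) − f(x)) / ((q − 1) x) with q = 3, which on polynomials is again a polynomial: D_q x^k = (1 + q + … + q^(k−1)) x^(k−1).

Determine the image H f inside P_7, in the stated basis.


g(x) = -(1/3)x + 20/9

E_{-2/3} f = (2/3)x - 16/9
(-(1/2)E_{-2/3}) f = -(1/3)x + 8/9
D f = 2/3
D_q f = 2/3
(D + D_q) f = 4/3
(-(1/2)E_{-2/3} + (D + D_q)) f = -(1/3)x + 20/9


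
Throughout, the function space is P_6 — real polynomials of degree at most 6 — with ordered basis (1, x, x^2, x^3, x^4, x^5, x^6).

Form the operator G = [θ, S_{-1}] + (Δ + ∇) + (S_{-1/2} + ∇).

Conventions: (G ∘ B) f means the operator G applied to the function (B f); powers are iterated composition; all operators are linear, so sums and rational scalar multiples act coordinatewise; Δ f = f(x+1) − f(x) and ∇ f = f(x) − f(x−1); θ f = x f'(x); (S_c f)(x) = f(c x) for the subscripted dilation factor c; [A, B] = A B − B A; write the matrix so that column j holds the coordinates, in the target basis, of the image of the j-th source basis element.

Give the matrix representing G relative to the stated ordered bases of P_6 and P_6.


the matrix is [[1, 3, -1, 3, -1, 3, -1]; [0, -1/2, 6, -3, 12, -5, 18]; [0, 0, 1/4, 9, -6, 30, -15]; [0, 0, 0, -1/8, 12, -10, 60]; [0, 0, 0, 0, 1/16, 15, -15]; [0, 0, 0, 0, 0, -1/32, 18]; [0, 0, 0, 0, 0, 0, 1/64]] (rows listed top to bottom)

image of 1: 1
image of x: -(1/2)x + 3
image of x^2: (1/4)x^2 + 6x - 1
image of x^3: -(1/8)x^3 + 9x^2 - 3x + 3
image of x^4: (1/16)x^4 + 12x^3 - 6x^2 + 12x - 1
image of x^5: -(1/32)x^5 + 15x^4 - 10x^3 + 30x^2 - 5x + 3
image of x^6: (1/64)x^6 + 18x^5 - 15x^4 + 60x^3 - 15x^2 + 18x - 1
each image's coordinates form column j of the matrix


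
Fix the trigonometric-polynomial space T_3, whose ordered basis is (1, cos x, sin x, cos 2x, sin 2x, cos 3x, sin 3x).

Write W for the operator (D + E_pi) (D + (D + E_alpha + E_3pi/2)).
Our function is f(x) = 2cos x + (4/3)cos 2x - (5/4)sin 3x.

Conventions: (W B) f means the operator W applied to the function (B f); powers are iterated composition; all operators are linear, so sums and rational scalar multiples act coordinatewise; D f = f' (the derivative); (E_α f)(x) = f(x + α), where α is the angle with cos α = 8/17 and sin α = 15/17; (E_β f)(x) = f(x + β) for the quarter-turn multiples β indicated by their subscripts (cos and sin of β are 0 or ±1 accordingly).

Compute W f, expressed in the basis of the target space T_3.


g(x) = -(80/17)cos x + (48/17)sin x - (12968/867)cos 2x - (1984/867)sin 2x + (60700/4913)cos 3x + (121000/4913)sin 3x

D f = -2sin x - (8/3)sin 2x - (15/4)cos 3x
D f = -2sin x - (8/3)sin 2x - (15/4)cos 3x
E_alpha f = (16/17)cos x - (30/17)sin x - (644/867)cos 2x - (320/289)sin 2x + (2475/19652)cos 3x + (6110/4913)sin 3x
E_3pi/2 f = 2sin x - (4/3)cos 2x - (5/4)cos 3x
(D + E_alpha + E_3pi/2) f = (16/17)cos x - (30/17)sin x - (600/289)cos 2x - (3272/867)sin 2x - (95785/19652)cos 3x + (6110/4913)sin 3x
(D + (D + E_alpha + E_3pi/2)) f = (16/17)cos x - (64/17)sin x - (600/289)cos 2x - (5584/867)sin 2x - (42370/4913)cos 3x + (6110/4913)sin 3x
D (D + (D + E_alpha + E_3pi/2)) f = -(64/17)cos x - (16/17)sin x - (11168/867)cos 2x + (1200/289)sin 2x + (18330/4913)cos 3x + (127110/4913)sin 3x
E_pi (D + (D + E_alpha + E_3pi/2)) f = -(16/17)cos x + (64/17)sin x - (600/289)cos 2x - (5584/867)sin 2x + (42370/4913)cos 3x - (6110/4913)sin 3x
(D + E_pi) (D + (D + E_alpha + E_3pi/2)) f = -(80/17)cos x + (48/17)sin x - (12968/867)cos 2x - (1984/867)sin 2x + (60700/4913)cos 3x + (121000/4913)sin 3x


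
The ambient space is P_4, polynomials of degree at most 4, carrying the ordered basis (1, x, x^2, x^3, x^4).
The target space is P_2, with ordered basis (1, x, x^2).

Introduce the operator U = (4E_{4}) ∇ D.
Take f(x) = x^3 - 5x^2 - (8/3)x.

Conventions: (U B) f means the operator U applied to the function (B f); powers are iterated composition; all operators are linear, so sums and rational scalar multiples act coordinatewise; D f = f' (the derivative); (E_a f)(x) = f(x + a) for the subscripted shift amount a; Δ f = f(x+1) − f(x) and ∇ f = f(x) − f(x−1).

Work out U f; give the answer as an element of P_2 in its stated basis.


D f = 3x^2 - 10x - 8/3
∇ D f = 6x - 13
E_{4} (∇ D) f = 6x + 11
(4E_{4}) (∇ D) f = 24x + 44

the result is g(x) = 24x + 44


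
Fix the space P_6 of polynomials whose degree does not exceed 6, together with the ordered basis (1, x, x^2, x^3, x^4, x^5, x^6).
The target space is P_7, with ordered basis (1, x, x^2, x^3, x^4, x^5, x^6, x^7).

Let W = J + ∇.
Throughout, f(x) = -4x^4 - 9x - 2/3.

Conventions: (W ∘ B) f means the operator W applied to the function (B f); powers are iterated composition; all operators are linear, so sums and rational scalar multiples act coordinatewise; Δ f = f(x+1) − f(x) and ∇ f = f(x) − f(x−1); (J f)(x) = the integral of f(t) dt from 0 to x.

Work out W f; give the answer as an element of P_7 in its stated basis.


g(x) = -(4/5)x^5 - 16x^3 + (39/2)x^2 - (50/3)x - 5

J f = -(4/5)x^5 - (9/2)x^2 - (2/3)x
∇ f = -16x^3 + 24x^2 - 16x - 5
(J + ∇) f = -(4/5)x^5 - 16x^3 + (39/2)x^2 - (50/3)x - 5


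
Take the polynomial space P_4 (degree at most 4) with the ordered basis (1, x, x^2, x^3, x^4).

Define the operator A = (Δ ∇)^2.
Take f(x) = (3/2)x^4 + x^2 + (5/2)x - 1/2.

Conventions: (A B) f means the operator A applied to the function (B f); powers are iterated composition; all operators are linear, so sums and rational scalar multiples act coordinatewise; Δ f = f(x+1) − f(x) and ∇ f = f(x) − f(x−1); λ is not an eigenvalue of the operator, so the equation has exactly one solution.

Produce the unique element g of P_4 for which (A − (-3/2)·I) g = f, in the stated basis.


the result is g(x) = x^4 + (2/3)x^2 + (5/3)x - 49/3

write g with unknown coordinates in the stated basis and equate coefficients in (A − (-3/2)·I) g = f
solving from the highest basis element down gives g = x^4 + (2/3)x^2 + (5/3)x - 49/3
check: A g = 24
so A g − (-3/2)·g = (3/2)x^4 + x^2 + (5/2)x - 1/2 = f ✓


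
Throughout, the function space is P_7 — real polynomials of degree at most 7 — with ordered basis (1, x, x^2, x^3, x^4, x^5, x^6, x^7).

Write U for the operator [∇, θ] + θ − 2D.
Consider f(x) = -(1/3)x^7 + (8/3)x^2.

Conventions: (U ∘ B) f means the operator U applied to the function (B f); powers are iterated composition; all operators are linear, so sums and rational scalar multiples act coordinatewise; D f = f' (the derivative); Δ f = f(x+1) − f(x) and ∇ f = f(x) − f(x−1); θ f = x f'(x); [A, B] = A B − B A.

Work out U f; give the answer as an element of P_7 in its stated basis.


θ f = -(7/3)x^7 + (16/3)x^2
∇ θ f = -(49/3)x^6 + 49x^5 - (245/3)x^4 + (245/3)x^3 - 49x^2 + 27x - 23/3
∇ f = -(7/3)x^6 + 7x^5 - (35/3)x^4 + (35/3)x^3 - 7x^2 + (23/3)x - 3
θ ∇ f = -14x^6 + 35x^5 - (140/3)x^4 + 35x^3 - 14x^2 + (23/3)x
[∇, θ] f = -(7/3)x^6 + 14x^5 - 35x^4 + (140/3)x^3 - 35x^2 + (58/3)x - 23/3
θ f = -(7/3)x^7 + (16/3)x^2
D f = -(7/3)x^6 + (16/3)x
(-2D) f = (14/3)x^6 - (32/3)x
([∇, θ] + θ − 2D) f = -(7/3)x^7 + (7/3)x^6 + 14x^5 - 35x^4 + (140/3)x^3 - (89/3)x^2 + (26/3)x - 23/3

the image equals g(x) = -(7/3)x^7 + (7/3)x^6 + 14x^5 - 35x^4 + (140/3)x^3 - (89/3)x^2 + (26/3)x - 23/3


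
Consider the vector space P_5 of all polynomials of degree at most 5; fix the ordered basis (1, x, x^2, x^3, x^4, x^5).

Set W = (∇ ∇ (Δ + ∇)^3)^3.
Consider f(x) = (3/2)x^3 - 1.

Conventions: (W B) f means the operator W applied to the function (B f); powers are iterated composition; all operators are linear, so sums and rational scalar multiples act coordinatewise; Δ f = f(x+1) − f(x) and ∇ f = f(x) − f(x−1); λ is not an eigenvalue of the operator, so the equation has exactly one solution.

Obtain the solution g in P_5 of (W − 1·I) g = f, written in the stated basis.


write g with unknown coordinates in the stated basis and equate coefficients in (W − 1·I) g = f
solving from the highest basis element down gives g = -(3/2)x^3 + 1
check: W g = 0
so W g − 1·g = (3/2)x^3 - 1 = f ✓

the image equals g(x) = -(3/2)x^3 + 1


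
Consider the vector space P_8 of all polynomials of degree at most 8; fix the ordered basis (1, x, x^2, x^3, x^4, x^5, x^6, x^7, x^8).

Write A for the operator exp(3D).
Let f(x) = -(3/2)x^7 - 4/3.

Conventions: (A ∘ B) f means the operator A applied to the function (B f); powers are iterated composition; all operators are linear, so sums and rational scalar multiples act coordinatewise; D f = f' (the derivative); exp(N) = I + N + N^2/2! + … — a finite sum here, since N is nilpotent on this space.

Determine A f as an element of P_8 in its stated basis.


order-1 term: -(63/2)x^6
order-2 term: -(567/2)x^5
order-3 term: -(2835/2)x^4
order-4 term: -(8505/2)x^3
order-5 term: -(15309/2)x^2
order-6 term: -(15309/2)x
order-7 term: -6561/2
the series for exp(3D) f terminates at order 7
exp(3D) f = -(3/2)x^7 - (63/2)x^6 - (567/2)x^5 - (2835/2)x^4 - (8505/2)x^3 - (15309/2)x^2 - (15309/2)x - 19691/6

the image equals g(x) = -(3/2)x^7 - (63/2)x^6 - (567/2)x^5 - (2835/2)x^4 - (8505/2)x^3 - (15309/2)x^2 - (15309/2)x - 19691/6


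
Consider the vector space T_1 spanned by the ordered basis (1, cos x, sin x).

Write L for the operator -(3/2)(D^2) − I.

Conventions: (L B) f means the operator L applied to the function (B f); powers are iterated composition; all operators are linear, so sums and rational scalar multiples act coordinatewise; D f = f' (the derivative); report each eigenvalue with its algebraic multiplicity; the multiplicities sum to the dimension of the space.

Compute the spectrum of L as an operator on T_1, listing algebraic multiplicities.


image of 1: -1
image of cos x: (1/2)cos x
image of sin x: (1/2)sin x
the matrix is diagonal; its diagonal is (-1, 1/2, 1/2)
for a triangular matrix the eigenvalues are the diagonal entries, with algebraic multiplicity their repetition count

λ = -1 (multiplicity 1), λ = 1/2 (multiplicity 2)


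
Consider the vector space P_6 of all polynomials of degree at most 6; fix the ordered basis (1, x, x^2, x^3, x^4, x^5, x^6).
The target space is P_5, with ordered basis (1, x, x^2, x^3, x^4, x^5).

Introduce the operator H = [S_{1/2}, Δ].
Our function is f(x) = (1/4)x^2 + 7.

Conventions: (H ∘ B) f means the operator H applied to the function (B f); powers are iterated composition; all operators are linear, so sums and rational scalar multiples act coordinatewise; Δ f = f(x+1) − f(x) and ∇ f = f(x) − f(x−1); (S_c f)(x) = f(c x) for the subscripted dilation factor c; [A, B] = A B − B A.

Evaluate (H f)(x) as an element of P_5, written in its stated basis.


Δ f = (1/2)x + 1/4
S_{1/2} Δ f = (1/4)x + 1/4
S_{1/2} f = (1/16)x^2 + 7
Δ S_{1/2} f = (1/8)x + 1/16
[S_{1/2}, Δ] f = (1/8)x + 3/16

g(x) = (1/8)x + 3/16


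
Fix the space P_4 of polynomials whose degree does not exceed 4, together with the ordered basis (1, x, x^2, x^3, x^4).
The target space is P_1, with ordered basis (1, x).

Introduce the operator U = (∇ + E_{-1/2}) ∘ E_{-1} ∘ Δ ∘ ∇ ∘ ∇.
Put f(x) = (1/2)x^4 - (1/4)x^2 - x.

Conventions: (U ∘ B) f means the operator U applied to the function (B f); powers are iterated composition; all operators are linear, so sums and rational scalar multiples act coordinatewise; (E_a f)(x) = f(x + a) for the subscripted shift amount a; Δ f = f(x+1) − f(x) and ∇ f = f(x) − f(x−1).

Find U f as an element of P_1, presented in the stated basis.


∇ f = 2x^3 - 3x^2 + (3/2)x - 5/4
∇ ∇ f = 6x^2 - 12x + 13/2
Δ ∇ ∇ f = 12x - 6
E_{-1} Δ ∇ ∇ f = 12x - 18
∇ (E_{-1} ∘ Δ ∘ ∇) ∇ f = 12
E_{-1/2} (E_{-1} ∘ Δ ∘ ∇) ∇ f = 12x - 24
(∇ + E_{-1/2}) (E_{-1} ∘ Δ ∘ ∇) ∇ f = 12x - 12

the result is g(x) = 12x - 12


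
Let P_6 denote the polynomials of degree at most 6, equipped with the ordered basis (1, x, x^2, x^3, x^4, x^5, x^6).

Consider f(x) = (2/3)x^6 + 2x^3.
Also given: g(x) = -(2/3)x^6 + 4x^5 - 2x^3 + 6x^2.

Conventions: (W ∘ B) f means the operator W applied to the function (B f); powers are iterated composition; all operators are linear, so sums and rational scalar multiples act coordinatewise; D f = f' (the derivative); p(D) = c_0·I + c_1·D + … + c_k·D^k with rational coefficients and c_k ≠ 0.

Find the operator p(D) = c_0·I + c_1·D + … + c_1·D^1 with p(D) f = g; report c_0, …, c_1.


p(D) = -I + D, i.e. c_0 = -1, c_1 = 1

D^0 f = (2/3)x^6 + 2x^3
D^1 f = 4x^5 + 6x^2
matching coefficients of g against c_0 f + c_1 Df + … from the top degree down determines the c_i
solution: c_0 = -1, c_1 = 1


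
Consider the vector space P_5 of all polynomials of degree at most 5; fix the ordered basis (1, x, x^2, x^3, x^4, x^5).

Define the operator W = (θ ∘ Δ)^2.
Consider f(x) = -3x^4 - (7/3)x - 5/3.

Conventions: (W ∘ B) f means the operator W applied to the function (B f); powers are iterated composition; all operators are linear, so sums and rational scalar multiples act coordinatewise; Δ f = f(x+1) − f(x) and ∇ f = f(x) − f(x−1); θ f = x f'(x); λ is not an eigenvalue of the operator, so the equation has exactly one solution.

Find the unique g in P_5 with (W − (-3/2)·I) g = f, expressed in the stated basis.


write g with unknown coordinates in the stated basis and equate coefficients in (W − (-3/2)·I) g = f
solving from the highest basis element down gives g = -2x^4 + 96x^2 + (706/9)x - 10/9
check: W g = -144x^2 - 120x
so W g − (-3/2)·g = -3x^4 - (7/3)x - 5/3 = f ✓

the result is g(x) = -2x^4 + 96x^2 + (706/9)x - 10/9


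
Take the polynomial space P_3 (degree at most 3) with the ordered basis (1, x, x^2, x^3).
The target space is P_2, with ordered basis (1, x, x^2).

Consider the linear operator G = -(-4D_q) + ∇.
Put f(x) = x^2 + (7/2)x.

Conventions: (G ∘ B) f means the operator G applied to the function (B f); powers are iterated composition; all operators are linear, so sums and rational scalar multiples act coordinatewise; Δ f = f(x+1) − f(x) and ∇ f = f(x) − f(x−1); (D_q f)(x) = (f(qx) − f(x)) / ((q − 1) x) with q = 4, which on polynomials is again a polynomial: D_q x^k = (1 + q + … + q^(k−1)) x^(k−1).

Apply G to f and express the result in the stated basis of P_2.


D_q f = 5x + 7/2
(-4D_q) f = -20x - 14
(-(-4D_q)) f = 20x + 14
∇ f = 2x + 5/2
(-(-4D_q) + ∇) f = 22x + 33/2

the image equals g(x) = 22x + 33/2


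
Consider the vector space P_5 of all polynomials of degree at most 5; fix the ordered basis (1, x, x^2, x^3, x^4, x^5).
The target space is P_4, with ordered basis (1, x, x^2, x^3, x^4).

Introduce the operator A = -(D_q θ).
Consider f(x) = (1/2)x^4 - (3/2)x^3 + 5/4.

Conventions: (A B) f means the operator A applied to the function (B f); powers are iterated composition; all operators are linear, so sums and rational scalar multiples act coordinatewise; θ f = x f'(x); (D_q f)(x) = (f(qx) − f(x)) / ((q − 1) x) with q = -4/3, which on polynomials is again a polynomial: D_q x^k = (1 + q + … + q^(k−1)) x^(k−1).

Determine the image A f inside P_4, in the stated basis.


g(x) = (50/27)x^3 + (13/2)x^2

θ f = 2x^4 - (9/2)x^3
D_q θ f = -(50/27)x^3 - (13/2)x^2
(-(D_q θ)) f = (50/27)x^3 + (13/2)x^2


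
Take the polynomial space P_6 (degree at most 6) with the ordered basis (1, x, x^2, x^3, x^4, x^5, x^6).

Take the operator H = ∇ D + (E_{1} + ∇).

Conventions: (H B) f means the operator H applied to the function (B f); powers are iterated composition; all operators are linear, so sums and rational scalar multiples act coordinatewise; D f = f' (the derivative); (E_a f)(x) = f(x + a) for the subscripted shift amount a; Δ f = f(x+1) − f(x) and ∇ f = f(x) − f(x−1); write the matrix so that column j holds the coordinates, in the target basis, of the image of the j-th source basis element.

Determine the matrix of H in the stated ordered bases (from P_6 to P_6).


image of 1: 1
image of x: x + 2
image of x^2: x^2 + 4x + 2
image of x^3: x^3 + 6x^2 + 6x - 1
image of x^4: x^4 + 8x^3 + 12x^2 - 4x + 4
image of x^5: x^5 + 10x^4 + 20x^3 - 10x^2 + 20x - 3
image of x^6: x^6 + 12x^5 + 30x^4 - 20x^3 + 60x^2 - 18x + 6
each image's coordinates form column j of the matrix

the matrix is [[1, 2, 2, -1, 4, -3, 6]; [0, 1, 4, 6, -4, 20, -18]; [0, 0, 1, 6, 12, -10, 60]; [0, 0, 0, 1, 8, 20, -20]; [0, 0, 0, 0, 1, 10, 30]; [0, 0, 0, 0, 0, 1, 12]; [0, 0, 0, 0, 0, 0, 1]] (rows listed top to bottom)


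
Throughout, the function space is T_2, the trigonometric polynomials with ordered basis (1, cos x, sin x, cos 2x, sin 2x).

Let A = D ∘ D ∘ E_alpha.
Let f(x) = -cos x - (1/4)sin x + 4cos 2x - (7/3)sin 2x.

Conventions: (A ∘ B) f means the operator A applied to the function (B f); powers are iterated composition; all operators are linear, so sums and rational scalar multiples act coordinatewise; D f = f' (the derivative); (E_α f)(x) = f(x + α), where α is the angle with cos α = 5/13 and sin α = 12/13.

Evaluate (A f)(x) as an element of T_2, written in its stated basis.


E_alpha f = -(8/13)cos x + (43/52)sin x - (756/169)cos 2x - (607/507)sin 2x
D E_alpha f = (43/52)cos x + (8/13)sin x - (1214/507)cos 2x + (1512/169)sin 2x
D D E_alpha f = (8/13)cos x - (43/52)sin x + (3024/169)cos 2x + (2428/507)sin 2x

the image equals g(x) = (8/13)cos x - (43/52)sin x + (3024/169)cos 2x + (2428/507)sin 2x


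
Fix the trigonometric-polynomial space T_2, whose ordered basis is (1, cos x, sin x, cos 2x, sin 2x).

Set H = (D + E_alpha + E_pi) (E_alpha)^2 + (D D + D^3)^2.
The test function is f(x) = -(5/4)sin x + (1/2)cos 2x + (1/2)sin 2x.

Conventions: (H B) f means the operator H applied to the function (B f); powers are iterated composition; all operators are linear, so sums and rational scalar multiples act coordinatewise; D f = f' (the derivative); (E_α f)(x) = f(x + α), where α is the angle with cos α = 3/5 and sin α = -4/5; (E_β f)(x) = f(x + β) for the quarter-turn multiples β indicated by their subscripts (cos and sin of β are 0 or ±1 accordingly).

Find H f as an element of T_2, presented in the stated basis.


the image equals g(x) = -(291/100)cos x - (19/50)sin x + (112062/15625)cos 2x - (880284/15625)sin 2x

E_alpha f = cos x - (3/4)sin x - (31/50)cos 2x + (17/50)sin 2x
E_alpha E_alpha f = (6/5)cos x + (7/20)sin x - (191/1250)cos 2x - (863/1250)sin 2x
D (E_alpha)^2 f = (7/20)cos x - (6/5)sin x - (863/625)cos 2x + (191/625)sin 2x
E_alpha (E_alpha)^2 f = (11/25)cos x + (117/100)sin x + (22049/31250)cos 2x + (1457/31250)sin 2x
E_pi (E_alpha)^2 f = -(6/5)cos x - (7/20)sin x - (191/1250)cos 2x - (863/1250)sin 2x
(D + E_alpha + E_pi) (E_alpha)^2 f = -(41/100)cos x - (19/50)sin x - (12938/15625)cos 2x - (5284/15625)sin 2x
D f = -(5/4)cos x + cos 2x - sin 2x
D D f = (5/4)sin x - 2cos 2x - 2sin 2x
D f = -(5/4)cos x + cos 2x - sin 2x
D D f = (5/4)sin x - 2cos 2x - 2sin 2x
D D D f = (5/4)cos x - 4cos 2x + 4sin 2x
(D D + D^3) f = (5/4)cos x + (5/4)sin x - 6cos 2x + 2sin 2x
D (D D + D^3) f = (5/4)cos x - (5/4)sin x + 4cos 2x + 12sin 2x
D D (D D + D^3) f = -(5/4)cos x - (5/4)sin x + 24cos 2x - 8sin 2x
D (D D + D^3) f = (5/4)cos x - (5/4)sin x + 4cos 2x + 12sin 2x
D D (D D + D^3) f = -(5/4)cos x - (5/4)sin x + 24cos 2x - 8sin 2x
D D D (D D + D^3) f = -(5/4)cos x + (5/4)sin x - 16cos 2x - 48sin 2x
(D D + D^3) (D D + D^3) f = -(5/2)cos x + 8cos 2x - 56sin 2x
((D + E_alpha + E_pi) (E_alpha)^2 + (D D + D^3)^2) f = -(291/100)cos x - (19/50)sin x + (112062/15625)cos 2x - (880284/15625)sin 2x


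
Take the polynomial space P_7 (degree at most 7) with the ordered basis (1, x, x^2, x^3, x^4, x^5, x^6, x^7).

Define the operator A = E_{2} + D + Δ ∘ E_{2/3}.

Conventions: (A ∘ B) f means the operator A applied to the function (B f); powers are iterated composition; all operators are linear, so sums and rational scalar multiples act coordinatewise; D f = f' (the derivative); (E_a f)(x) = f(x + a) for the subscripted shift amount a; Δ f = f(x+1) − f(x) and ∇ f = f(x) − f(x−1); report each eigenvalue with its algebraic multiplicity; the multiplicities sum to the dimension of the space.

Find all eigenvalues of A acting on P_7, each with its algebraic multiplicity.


image of 1: 1
image of x: x + 4
image of x^2: x^2 + 8x + 19/3
image of x^3: x^3 + 12x^2 + 19x + 37/3
image of x^4: x^4 + 16x^3 + 38x^2 + (148/3)x + 635/27
image of x^5: x^5 + 20x^4 + (190/3)x^3 + (370/3)x^2 + (3175/27)x + 3623/81
image of x^6: x^6 + 24x^5 + 95x^4 + (740/3)x^3 + (3175/9)x^2 + (7246/27)x + 6913/81
image of x^7: x^7 + 28x^6 + 133x^5 + (1295/3)x^4 + (22225/27)x^3 + (25361/27)x^2 + (48391/81)x + 119311/729
the matrix is upper triangular; its diagonal is (1, 1, 1, 1, 1, 1, 1, 1)
for a triangular matrix the eigenvalues are the diagonal entries, with algebraic multiplicity their repetition count

λ = 1 (multiplicity 8)


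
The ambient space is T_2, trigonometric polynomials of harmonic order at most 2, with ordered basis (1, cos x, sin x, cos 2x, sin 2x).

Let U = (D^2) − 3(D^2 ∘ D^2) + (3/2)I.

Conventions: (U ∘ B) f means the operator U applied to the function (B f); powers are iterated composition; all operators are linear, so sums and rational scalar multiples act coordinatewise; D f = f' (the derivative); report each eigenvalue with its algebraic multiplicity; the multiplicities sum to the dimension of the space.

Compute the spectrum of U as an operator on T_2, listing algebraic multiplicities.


λ = -101/2 (multiplicity 2), λ = -5/2 (multiplicity 2), λ = 3/2 (multiplicity 1)

image of 1: 3/2
image of cos x: -(5/2)cos x
image of sin x: -(5/2)sin x
image of cos 2x: -(101/2)cos 2x
image of sin 2x: -(101/2)sin 2x
the matrix is diagonal; its diagonal is (3/2, -5/2, -5/2, -101/2, -101/2)
for a triangular matrix the eigenvalues are the diagonal entries, with algebraic multiplicity their repetition count


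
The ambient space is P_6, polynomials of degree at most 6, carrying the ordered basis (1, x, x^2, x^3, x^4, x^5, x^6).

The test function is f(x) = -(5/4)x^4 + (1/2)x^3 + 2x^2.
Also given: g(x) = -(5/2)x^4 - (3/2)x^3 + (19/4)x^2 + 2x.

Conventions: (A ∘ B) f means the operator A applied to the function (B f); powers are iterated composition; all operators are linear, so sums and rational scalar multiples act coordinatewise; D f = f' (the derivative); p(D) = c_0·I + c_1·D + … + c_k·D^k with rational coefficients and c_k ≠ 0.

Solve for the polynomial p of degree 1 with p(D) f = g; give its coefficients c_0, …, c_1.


p(D) = 2·I + (1/2)·D, i.e. c_0 = 2, c_1 = 1/2

D^0 f = -(5/4)x^4 + (1/2)x^3 + 2x^2
D^1 f = -5x^3 + (3/2)x^2 + 4x
matching coefficients of g against c_0 f + c_1 Df + … from the top degree down determines the c_i
solution: c_0 = 2, c_1 = 1/2
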